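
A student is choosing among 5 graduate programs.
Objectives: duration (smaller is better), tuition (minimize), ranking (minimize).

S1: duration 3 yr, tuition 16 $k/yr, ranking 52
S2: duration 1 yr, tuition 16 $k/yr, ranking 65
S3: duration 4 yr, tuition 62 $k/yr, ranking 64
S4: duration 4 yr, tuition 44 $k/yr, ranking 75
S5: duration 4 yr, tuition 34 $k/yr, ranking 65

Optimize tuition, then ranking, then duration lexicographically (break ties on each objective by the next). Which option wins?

S1

First minimize tuition: best is 16, kept {S1, S2}.
Then minimize ranking: best is 52, kept {S1}.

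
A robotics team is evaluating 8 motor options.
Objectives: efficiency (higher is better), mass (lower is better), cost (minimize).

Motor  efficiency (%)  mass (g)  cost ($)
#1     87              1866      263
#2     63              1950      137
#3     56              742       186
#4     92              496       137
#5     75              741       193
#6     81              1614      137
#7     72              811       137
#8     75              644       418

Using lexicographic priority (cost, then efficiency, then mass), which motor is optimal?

First minimize cost: best is 137, kept {#2, #4, #6, #7}.
Then maximize efficiency: best is 92, kept {#4}.

#4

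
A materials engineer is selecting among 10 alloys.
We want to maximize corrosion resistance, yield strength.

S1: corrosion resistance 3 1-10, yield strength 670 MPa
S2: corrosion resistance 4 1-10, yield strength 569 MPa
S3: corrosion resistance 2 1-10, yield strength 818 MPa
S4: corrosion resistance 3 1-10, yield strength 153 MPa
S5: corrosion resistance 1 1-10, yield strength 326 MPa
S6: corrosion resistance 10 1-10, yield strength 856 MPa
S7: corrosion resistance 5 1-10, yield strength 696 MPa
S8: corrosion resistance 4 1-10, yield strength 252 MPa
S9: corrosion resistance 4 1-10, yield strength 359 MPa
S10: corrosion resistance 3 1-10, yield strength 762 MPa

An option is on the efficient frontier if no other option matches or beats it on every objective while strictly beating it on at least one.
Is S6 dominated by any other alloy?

S1: worse on corrosion resistance (3 vs 10).
S2: worse on corrosion resistance (4 vs 10).
S3: worse on corrosion resistance (2 vs 10).
S4: worse on corrosion resistance (3 vs 10).
S5: worse on corrosion resistance (1 vs 10).
S7: worse on corrosion resistance (5 vs 10).
S8: worse on corrosion resistance (4 vs 10).
S9: worse on corrosion resistance (4 vs 10).
S10: worse on corrosion resistance (3 vs 10).
No option is at least as good as S6 on every objective and strictly better on one.

No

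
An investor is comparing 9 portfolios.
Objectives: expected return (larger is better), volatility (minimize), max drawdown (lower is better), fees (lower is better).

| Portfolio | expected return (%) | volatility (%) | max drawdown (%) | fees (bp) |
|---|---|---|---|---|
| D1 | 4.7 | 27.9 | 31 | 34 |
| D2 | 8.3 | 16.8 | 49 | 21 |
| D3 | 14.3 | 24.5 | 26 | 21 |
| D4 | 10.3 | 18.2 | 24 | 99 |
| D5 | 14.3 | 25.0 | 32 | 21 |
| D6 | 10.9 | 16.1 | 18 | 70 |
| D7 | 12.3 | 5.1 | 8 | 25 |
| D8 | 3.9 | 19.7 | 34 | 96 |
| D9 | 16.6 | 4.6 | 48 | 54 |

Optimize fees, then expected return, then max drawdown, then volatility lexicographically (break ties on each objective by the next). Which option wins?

First minimize fees: best is 21, kept {D2, D3, D5}.
Then maximize expected return: best is 14.3, kept {D3, D5}.
Then minimize max drawdown: best is 26, kept {D3}.

D3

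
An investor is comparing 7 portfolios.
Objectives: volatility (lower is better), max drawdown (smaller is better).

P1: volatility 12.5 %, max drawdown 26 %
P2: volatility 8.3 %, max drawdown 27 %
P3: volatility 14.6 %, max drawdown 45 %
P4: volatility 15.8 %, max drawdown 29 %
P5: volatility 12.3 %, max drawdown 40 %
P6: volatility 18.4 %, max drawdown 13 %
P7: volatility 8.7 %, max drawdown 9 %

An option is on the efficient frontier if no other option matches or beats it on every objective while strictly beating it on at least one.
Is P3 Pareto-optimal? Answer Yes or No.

P1 vs P3: volatility 12.5≤14.6, max drawdown 26≤45 — P1 is at least as good on every objective and strictly better on at least one, so P1 dominates P3.

No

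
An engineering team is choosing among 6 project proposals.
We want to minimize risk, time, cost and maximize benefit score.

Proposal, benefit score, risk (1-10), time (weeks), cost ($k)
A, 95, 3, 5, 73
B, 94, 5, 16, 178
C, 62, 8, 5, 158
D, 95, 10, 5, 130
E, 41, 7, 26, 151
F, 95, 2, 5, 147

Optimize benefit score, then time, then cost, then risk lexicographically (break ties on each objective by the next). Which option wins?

First maximize benefit score: best is 95, kept {A, D, F}.
Then minimize time: best is 5, kept {A, D, F}.
Then minimize cost: best is 73, kept {A}.

A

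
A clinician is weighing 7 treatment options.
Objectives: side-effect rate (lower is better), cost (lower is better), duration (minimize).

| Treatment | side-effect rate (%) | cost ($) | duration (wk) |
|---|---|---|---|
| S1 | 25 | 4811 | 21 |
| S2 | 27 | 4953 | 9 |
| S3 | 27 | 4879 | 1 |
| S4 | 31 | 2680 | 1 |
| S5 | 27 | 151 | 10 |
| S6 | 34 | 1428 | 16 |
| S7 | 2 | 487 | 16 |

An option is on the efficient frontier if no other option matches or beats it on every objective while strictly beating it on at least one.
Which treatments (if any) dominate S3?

none

S1: worse on duration (21 vs 1).
S2: worse on cost (4953 vs 4879).
S4: worse on side-effect rate (31 vs 27).
S5: worse on duration (10 vs 1).
S6: worse on side-effect rate (34 vs 27).
S7: worse on duration (16 vs 1).
No option dominates S3.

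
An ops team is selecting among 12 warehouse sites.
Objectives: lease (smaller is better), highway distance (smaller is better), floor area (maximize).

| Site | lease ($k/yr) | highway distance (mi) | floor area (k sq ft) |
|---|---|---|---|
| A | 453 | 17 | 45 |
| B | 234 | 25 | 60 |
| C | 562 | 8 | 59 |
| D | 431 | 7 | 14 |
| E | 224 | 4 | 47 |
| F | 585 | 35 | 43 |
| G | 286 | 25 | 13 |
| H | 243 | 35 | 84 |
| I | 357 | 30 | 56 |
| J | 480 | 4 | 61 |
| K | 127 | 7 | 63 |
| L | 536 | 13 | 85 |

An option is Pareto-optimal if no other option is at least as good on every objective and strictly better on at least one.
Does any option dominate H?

No

A: worse on lease (453 vs 243).
B: worse on floor area (60 vs 84).
C: worse on lease (562 vs 243).
D: worse on lease (431 vs 243).
E: worse on floor area (47 vs 84).
F: worse on lease (585 vs 243).
G: worse on lease (286 vs 243).
I: worse on lease (357 vs 243).
J: worse on lease (480 vs 243).
K: worse on floor area (63 vs 84).
L: worse on lease (536 vs 243).
No option is at least as good as H on every objective and strictly better on one.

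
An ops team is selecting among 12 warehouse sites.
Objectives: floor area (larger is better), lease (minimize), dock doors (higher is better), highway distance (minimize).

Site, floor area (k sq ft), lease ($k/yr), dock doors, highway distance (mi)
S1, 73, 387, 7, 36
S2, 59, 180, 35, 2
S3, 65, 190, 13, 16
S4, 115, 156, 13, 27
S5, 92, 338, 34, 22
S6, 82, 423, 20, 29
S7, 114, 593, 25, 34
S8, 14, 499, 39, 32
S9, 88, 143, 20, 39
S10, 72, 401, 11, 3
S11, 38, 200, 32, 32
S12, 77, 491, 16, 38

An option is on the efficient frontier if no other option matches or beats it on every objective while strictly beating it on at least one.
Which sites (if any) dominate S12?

S5: floor area 92≥77, lease 338≤491, dock doors 34≥16, highway distance 22≤38 — dominates S12.
S6: floor area 82≥77, lease 423≤491, dock doors 20≥16, highway distance 29≤38 — dominates S12.
Others (S1, S2, S3, S4, S7, S8, S9, S10, S11) are each worse than S12 on at least one objective.

S5, S6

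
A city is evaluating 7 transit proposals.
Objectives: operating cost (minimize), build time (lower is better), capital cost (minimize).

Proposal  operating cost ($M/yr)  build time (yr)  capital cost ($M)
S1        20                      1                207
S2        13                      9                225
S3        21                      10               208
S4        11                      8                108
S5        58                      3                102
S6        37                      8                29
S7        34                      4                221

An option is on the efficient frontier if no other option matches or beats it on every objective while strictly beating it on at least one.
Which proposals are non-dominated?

S1: not dominated (best build time).
S2: dominated by S4 (operating cost 11≤13, build time 8≤9, capital cost 108≤225).
S3: dominated by S1 (operating cost 20≤21, build time 1≤10, capital cost 207≤208).
S4: not dominated (best operating cost).
S5: not dominated.
S6: not dominated (best capital cost).
S7: dominated by S1 (operating cost 20≤34, build time 1≤4, capital cost 207≤221).

S1, S4, S5, S6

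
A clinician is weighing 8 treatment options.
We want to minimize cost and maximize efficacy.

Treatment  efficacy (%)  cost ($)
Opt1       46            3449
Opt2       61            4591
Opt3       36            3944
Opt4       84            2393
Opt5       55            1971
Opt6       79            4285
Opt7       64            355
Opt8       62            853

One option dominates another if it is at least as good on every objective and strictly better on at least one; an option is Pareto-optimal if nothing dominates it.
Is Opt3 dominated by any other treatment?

Yes

Opt1 vs Opt3: efficacy 46≥36, cost 3449≤3944 — Opt1 is at least as good on every objective and strictly better on at least one, so Opt1 dominates Opt3.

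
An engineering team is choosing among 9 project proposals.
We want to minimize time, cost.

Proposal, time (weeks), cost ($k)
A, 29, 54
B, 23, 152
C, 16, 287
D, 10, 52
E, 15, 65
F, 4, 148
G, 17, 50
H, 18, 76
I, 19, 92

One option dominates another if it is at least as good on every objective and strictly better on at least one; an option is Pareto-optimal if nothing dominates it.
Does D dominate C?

Yes

D vs C: time 10≤16, cost 52≤287 — D is at least as good on every objective with at least one strict improvement.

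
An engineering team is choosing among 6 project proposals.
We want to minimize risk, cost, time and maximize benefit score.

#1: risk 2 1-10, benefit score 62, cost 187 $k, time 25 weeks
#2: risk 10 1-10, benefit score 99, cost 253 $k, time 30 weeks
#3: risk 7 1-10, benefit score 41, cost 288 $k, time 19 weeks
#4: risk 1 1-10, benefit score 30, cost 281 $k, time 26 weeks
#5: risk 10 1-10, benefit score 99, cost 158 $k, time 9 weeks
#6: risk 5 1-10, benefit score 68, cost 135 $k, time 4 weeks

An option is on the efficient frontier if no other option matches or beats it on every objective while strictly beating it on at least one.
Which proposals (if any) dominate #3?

#6

#6: risk 5≤7, benefit score 68≥41, cost 135≤288, time 4≤19 — dominates #3.
Others (#1, #2, #4, #5) are each worse than #3 on at least one objective.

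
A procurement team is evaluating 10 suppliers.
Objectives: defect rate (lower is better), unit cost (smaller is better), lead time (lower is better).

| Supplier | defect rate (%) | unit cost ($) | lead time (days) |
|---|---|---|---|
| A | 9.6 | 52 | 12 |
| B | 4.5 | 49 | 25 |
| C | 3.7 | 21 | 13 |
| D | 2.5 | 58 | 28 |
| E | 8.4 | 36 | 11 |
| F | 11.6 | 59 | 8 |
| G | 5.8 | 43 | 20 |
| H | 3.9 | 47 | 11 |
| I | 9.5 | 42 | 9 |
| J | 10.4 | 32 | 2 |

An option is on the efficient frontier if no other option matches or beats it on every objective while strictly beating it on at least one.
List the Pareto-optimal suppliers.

A: dominated by E (defect rate 8.4≤9.6, unit cost 36≤52, lead time 11≤12).
B: dominated by C (defect rate 3.7≤4.5, unit cost 21≤49, lead time 13≤25).
C: not dominated (best unit cost).
D: not dominated (best defect rate).
E: not dominated.
F: dominated by J (defect rate 10.4≤11.6, unit cost 32≤59, lead time 2≤8).
G: dominated by C (defect rate 3.7≤5.8, unit cost 21≤43, lead time 13≤20).
H: not dominated.
I: not dominated.
J: not dominated (best lead time).

C, D, E, H, I, J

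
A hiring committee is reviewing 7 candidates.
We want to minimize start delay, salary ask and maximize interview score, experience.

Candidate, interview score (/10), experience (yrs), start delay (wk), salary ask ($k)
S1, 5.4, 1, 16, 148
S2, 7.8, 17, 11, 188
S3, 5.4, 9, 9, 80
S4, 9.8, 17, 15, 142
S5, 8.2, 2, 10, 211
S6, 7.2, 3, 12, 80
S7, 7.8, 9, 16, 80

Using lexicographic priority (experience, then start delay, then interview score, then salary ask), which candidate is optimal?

S2

First maximize experience: best is 17, kept {S2, S4}.
Then minimize start delay: best is 11, kept {S2}.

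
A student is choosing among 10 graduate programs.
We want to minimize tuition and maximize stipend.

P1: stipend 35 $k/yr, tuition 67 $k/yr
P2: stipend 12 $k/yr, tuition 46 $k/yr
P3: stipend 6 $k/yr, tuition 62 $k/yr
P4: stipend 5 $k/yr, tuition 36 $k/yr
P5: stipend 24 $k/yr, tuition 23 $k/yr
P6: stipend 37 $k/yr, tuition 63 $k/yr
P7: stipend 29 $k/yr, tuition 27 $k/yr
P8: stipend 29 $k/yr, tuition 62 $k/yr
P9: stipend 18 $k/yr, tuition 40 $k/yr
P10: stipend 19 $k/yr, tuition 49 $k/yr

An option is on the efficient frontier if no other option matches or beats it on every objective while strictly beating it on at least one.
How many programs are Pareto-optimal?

3

P1: dominated by P6 (stipend 37≥35, tuition 63≤67).
P2: dominated by P5 (stipend 24≥12, tuition 23≤46).
P3: dominated by P2 (stipend 12≥6, tuition 46≤62).
P4: dominated by P5 (stipend 24≥5, tuition 23≤36).
P5: not dominated (best tuition).
P6: not dominated (best stipend).
P7: not dominated.
P8: dominated by P7 (stipend 29≥29, tuition 27≤62).
P9: dominated by P5 (stipend 24≥18, tuition 23≤40).
P10: dominated by P5 (stipend 24≥19, tuition 23≤49).
Pareto-optimal: P5, P6, P7 → 3.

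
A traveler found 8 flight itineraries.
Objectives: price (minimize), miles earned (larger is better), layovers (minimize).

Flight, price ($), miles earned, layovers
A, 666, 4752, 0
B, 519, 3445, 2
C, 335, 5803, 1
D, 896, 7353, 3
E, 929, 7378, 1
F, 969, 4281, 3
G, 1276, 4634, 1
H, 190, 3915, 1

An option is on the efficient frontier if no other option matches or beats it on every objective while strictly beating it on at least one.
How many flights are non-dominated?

A: not dominated (best layovers).
B: dominated by C (price 335≤519, miles earned 5803≥3445, layovers 1≤2).
C: not dominated.
D: not dominated.
E: not dominated (best miles earned).
F: dominated by A (price 666≤969, miles earned 4752≥4281, layovers 0≤3).
G: dominated by A (price 666≤1276, miles earned 4752≥4634, layovers 0≤1).
H: not dominated (best price).
Pareto-optimal: A, C, D, E, H → 5.

5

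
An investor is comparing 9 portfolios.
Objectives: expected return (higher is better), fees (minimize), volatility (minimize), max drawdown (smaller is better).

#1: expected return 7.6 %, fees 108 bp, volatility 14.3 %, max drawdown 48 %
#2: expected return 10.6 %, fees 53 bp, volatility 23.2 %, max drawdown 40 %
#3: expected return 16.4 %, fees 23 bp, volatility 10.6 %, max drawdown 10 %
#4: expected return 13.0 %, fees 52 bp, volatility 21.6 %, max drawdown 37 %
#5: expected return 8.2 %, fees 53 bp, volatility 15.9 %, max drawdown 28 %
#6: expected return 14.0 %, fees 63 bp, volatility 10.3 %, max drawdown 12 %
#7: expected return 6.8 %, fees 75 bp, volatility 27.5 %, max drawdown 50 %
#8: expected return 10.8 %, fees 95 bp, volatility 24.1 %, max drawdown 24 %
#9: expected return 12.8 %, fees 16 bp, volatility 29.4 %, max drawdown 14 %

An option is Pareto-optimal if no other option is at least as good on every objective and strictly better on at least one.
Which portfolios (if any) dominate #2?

#3, #4

#3: expected return 16.4≥10.6, fees 23≤53, volatility 10.6≤23.2, max drawdown 10≤40 — dominates #2.
#4: expected return 13.0≥10.6, fees 52≤53, volatility 21.6≤23.2, max drawdown 37≤40 — dominates #2.
Others (#1, #5, #6, #7, #8, #9) are each worse than #2 on at least one objective.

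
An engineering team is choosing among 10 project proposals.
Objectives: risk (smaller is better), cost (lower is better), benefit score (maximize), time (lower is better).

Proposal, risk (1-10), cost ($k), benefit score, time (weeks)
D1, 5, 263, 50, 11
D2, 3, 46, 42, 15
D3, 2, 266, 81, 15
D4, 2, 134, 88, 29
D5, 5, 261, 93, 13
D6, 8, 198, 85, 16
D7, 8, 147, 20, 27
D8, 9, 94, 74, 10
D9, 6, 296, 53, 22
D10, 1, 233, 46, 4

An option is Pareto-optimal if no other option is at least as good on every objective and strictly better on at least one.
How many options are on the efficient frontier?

D1: not dominated.
D2: not dominated (best cost).
D3: not dominated.
D4: not dominated.
D5: not dominated (best benefit score).
D6: not dominated.
D7: dominated by D2 (risk 3≤8, cost 46≤147, benefit score 42≥20, time 15≤27).
D8: not dominated.
D9: dominated by D3 (risk 2≤6, cost 266≤296, benefit score 81≥53, time 15≤22).
D10: not dominated (best risk).
Pareto-optimal: D1, D2, D3, D4, D5, D6, D8, D10 → 8.

8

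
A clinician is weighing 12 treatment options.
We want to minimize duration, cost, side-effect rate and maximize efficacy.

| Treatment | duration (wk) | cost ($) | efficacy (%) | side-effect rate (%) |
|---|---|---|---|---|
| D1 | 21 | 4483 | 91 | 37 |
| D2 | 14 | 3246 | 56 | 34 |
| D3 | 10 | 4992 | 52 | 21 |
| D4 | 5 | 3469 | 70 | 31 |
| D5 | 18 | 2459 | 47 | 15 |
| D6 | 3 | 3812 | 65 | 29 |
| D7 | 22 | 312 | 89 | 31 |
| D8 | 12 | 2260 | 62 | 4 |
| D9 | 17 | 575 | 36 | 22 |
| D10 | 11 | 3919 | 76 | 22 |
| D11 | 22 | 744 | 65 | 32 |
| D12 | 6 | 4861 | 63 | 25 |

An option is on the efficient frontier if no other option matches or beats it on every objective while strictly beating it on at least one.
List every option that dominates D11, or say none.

D7: duration 22≤22, cost 312≤744, efficacy 89≥65, side-effect rate 31≤32 — dominates D11.
Others (D1, D2, D3, D4, D5, D6, D8, D9, D10, D12) are each worse than D11 on at least one objective.

D7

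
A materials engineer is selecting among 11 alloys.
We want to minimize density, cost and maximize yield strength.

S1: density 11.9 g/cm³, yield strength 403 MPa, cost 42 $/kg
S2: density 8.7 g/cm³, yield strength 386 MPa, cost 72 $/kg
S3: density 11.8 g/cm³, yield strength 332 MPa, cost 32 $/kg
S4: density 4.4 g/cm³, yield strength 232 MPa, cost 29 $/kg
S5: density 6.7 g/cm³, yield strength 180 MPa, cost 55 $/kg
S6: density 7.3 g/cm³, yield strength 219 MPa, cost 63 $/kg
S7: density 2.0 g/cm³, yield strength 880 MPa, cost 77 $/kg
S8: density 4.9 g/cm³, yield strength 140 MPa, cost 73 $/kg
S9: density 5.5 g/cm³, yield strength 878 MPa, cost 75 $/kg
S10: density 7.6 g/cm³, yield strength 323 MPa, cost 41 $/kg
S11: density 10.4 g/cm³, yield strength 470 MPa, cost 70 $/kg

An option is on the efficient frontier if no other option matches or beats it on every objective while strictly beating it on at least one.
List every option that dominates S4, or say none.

S1: worse on density (11.9 vs 4.4).
S2: worse on density (8.7 vs 4.4).
S3: worse on density (11.8 vs 4.4).
S5: worse on density (6.7 vs 4.4).
S6: worse on density (7.3 vs 4.4).
S7: worse on cost (77 vs 29).
S8: worse on density (4.9 vs 4.4).
S9: worse on density (5.5 vs 4.4).
S10: worse on density (7.6 vs 4.4).
S11: worse on density (10.4 vs 4.4).
No option dominates S4.

none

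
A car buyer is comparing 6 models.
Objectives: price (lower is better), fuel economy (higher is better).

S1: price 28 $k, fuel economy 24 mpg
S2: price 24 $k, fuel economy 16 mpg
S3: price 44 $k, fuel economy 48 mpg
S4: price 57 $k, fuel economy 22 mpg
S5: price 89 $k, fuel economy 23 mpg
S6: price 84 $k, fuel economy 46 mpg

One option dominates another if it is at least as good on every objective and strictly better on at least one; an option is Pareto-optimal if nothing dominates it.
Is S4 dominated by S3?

S3 vs S4: price 44≤57, fuel economy 48≥22 — S3 is at least as good on every objective with at least one strict improvement.

Yes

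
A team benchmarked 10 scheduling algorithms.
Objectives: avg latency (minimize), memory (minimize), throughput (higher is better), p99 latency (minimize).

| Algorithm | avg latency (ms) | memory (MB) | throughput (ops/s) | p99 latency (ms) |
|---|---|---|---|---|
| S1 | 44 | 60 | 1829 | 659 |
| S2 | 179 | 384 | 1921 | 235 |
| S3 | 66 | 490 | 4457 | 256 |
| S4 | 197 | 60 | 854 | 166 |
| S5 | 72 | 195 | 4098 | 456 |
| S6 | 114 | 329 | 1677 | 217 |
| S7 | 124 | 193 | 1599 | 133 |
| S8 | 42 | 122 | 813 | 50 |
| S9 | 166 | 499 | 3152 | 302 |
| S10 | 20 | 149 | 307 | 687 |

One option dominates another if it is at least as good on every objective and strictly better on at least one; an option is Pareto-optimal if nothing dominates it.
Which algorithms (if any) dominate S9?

S3

S3: avg latency 66≤166, memory 490≤499, throughput 4457≥3152, p99 latency 256≤302 — dominates S9.
Others (S1, S2, S4, S5, S6, S7, S8, S10) are each worse than S9 on at least one objective.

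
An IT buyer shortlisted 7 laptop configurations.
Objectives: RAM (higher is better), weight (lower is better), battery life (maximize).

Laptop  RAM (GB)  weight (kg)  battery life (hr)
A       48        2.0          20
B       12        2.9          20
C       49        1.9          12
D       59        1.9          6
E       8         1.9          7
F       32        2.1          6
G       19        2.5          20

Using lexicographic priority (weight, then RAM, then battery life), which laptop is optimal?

D

First minimize weight: best is 1.9, kept {C, D, E}.
Then maximize RAM: best is 59, kept {D}.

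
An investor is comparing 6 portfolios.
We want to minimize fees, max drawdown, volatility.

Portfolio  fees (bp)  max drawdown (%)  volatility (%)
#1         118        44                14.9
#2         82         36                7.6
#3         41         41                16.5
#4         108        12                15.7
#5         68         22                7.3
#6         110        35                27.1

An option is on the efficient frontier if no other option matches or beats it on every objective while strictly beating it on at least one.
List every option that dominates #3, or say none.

none

#1: worse on fees (118 vs 41).
#2: worse on fees (82 vs 41).
#4: worse on fees (108 vs 41).
#5: worse on fees (68 vs 41).
#6: worse on fees (110 vs 41).
No option dominates #3.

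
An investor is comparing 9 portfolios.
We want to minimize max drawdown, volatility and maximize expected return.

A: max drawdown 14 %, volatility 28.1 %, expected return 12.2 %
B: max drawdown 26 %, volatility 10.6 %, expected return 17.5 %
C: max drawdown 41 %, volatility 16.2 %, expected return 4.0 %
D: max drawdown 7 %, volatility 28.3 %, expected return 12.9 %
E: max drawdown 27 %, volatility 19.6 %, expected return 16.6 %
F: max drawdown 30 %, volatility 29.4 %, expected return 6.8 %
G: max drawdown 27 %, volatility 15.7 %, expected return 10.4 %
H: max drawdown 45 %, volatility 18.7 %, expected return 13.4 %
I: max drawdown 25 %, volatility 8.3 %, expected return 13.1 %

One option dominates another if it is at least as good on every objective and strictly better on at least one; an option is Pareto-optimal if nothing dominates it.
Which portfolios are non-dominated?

A, B, D, I

A: not dominated.
B: not dominated (best expected return).
C: dominated by B (max drawdown 26≤41, volatility 10.6≤16.2, expected return 17.5≥4.0).
D: not dominated (best max drawdown).
E: dominated by B (max drawdown 26≤27, volatility 10.6≤19.6, expected return 17.5≥16.6).
F: dominated by A (max drawdown 14≤30, volatility 28.1≤29.4, expected return 12.2≥6.8).
G: dominated by B (max drawdown 26≤27, volatility 10.6≤15.7, expected return 17.5≥10.4).
H: dominated by B (max drawdown 26≤45, volatility 10.6≤18.7, expected return 17.5≥13.4).
I: not dominated (best volatility).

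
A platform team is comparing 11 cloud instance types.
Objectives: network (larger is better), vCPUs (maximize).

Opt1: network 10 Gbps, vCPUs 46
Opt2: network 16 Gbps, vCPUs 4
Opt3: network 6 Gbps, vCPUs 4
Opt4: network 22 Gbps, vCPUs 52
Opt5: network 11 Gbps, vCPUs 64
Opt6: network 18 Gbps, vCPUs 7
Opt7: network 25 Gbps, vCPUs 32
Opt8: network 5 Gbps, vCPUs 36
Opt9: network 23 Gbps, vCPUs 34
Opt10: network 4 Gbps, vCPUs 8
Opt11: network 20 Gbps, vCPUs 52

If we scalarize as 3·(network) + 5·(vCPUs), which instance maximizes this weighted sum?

Opt1: 3·10 + 5·46 = 260
Opt2: 3·16 + 5·4 = 68
Opt3: 3·6 + 5·4 = 38
Opt4: 3·22 + 5·52 = 326
Opt5: 3·11 + 5·64 = 353
Opt6: 3·18 + 5·7 = 89
Opt7: 3·25 + 5·32 = 235
Opt8: 3·5 + 5·36 = 195
Opt9: 3·23 + 5·34 = 239
Opt10: 3·4 + 5·8 = 52
Opt11: 3·20 + 5·52 = 320
Highest: Opt5 at 353.

Opt5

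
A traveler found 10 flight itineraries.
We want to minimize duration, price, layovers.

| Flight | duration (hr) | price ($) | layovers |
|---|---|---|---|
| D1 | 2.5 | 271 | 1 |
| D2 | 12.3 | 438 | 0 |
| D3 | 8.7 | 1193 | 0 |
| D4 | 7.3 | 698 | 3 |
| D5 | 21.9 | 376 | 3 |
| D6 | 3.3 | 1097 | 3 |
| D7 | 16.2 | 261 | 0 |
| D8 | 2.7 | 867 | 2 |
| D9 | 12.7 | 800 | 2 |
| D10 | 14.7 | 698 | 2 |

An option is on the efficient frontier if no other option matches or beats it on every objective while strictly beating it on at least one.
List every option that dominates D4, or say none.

D1: duration 2.5≤7.3, price 271≤698, layovers 1≤3 — dominates D4.
Others (D2, D3, D5, D6, D7, D8, D9, D10) are each worse than D4 on at least one objective.

D1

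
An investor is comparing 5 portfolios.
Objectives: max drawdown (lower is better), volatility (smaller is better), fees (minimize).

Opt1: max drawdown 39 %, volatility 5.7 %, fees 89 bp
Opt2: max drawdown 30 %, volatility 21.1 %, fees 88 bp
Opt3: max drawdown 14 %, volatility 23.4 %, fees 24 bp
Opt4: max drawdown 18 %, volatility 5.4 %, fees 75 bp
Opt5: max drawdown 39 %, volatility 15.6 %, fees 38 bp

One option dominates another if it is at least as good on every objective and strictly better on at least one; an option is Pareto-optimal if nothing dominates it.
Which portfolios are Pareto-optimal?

Opt1: dominated by Opt4 (max drawdown 18≤39, volatility 5.4≤5.7, fees 75≤89).
Opt2: dominated by Opt4 (max drawdown 18≤30, volatility 5.4≤21.1, fees 75≤88).
Opt3: not dominated (best max drawdown).
Opt4: not dominated (best volatility).
Opt5: not dominated.

Opt3, Opt4, Opt5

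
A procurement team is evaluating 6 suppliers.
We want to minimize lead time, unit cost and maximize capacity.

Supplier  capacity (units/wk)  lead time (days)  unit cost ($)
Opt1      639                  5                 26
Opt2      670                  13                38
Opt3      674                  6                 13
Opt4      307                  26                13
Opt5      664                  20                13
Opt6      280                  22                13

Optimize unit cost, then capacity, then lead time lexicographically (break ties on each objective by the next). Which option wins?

Opt3

First minimize unit cost: best is 13, kept {Opt3, Opt4, Opt5, Opt6}.
Then maximize capacity: best is 674, kept {Opt3}.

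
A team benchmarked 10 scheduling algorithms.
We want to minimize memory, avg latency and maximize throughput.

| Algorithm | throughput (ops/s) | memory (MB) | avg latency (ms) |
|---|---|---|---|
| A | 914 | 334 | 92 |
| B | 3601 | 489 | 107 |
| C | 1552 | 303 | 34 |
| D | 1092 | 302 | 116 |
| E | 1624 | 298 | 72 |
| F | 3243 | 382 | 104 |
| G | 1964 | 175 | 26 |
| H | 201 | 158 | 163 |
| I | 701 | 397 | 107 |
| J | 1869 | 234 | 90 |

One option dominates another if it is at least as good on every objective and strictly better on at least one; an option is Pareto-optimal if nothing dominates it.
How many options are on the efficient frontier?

A: dominated by C (throughput 1552≥914, memory 303≤334, avg latency 34≤92).
B: not dominated (best throughput).
C: dominated by G (throughput 1964≥1552, memory 175≤303, avg latency 26≤34).
D: dominated by E (throughput 1624≥1092, memory 298≤302, avg latency 72≤116).
E: dominated by G (throughput 1964≥1624, memory 175≤298, avg latency 26≤72).
F: not dominated.
G: not dominated (best avg latency).
H: not dominated (best memory).
I: dominated by A (throughput 914≥701, memory 334≤397, avg latency 92≤107).
J: dominated by G (throughput 1964≥1869, memory 175≤234, avg latency 26≤90).
Pareto-optimal: B, F, G, H → 4.

4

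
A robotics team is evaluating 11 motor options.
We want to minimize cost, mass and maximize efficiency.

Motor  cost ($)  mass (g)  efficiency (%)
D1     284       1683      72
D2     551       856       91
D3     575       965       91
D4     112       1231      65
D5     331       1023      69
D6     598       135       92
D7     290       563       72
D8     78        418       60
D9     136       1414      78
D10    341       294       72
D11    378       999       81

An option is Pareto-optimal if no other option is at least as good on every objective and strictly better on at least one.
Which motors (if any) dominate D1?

D9: cost 136≤284, mass 1414≤1683, efficiency 78≥72 — dominates D1.
Others (D2, D3, D4, D5, D6, D7, D8, D10, D11) are each worse than D1 on at least one objective.

D9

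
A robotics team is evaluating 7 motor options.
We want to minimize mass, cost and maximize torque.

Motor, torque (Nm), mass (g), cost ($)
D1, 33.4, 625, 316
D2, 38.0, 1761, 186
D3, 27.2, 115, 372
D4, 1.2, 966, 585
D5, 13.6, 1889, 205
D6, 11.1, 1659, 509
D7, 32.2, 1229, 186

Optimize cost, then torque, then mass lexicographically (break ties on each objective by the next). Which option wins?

First minimize cost: best is 186, kept {D2, D7}.
Then maximize torque: best is 38.0, kept {D2}.

D2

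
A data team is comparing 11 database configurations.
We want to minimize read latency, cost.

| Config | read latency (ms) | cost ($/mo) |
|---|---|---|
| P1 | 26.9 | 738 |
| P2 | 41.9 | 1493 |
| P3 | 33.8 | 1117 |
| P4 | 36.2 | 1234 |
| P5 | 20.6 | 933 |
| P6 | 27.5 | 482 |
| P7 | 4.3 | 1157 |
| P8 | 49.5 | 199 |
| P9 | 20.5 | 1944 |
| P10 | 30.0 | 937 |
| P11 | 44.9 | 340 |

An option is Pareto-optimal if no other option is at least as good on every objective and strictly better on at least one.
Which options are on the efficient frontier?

P1, P5, P6, P7, P8, P11

P1: not dominated.
P2: dominated by P1 (read latency 26.9≤41.9, cost 738≤1493).
P3: dominated by P1 (read latency 26.9≤33.8, cost 738≤1117).
P4: dominated by P1 (read latency 26.9≤36.2, cost 738≤1234).
P5: not dominated.
P6: not dominated.
P7: not dominated (best read latency).
P8: not dominated (best cost).
P9: dominated by P7 (read latency 4.3≤20.5, cost 1157≤1944).
P10: dominated by P1 (read latency 26.9≤30.0, cost 738≤937).
P11: not dominated.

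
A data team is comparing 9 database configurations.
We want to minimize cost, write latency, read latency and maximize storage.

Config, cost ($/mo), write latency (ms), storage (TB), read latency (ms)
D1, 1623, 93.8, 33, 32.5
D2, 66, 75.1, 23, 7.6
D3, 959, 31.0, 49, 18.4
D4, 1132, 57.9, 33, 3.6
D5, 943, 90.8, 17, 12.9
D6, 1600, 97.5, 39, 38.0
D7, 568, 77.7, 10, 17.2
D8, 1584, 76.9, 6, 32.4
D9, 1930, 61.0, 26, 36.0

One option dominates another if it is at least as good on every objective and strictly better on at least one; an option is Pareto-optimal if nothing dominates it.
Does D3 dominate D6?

Yes

D3 vs D6: cost 959≤1600, write latency 31.0≤97.5, storage 49≥39, read latency 18.4≤38.0 — D3 is at least as good on every objective with at least one strict improvement.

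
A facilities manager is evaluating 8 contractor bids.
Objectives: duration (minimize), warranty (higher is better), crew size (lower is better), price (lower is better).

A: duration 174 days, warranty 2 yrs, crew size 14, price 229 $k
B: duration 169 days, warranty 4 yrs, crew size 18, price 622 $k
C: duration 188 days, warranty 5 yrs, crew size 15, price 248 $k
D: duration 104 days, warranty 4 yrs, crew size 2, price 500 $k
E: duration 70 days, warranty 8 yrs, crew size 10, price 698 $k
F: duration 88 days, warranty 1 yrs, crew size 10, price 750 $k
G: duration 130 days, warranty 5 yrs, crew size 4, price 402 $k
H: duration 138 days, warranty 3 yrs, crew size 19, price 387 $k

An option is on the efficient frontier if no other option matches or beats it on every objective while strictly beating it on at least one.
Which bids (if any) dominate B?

D: duration 104≤169, warranty 4≥4, crew size 2≤18, price 500≤622 — dominates B.
G: duration 130≤169, warranty 5≥4, crew size 4≤18, price 402≤622 — dominates B.
Others (A, C, E, F, H) are each worse than B on at least one objective.

D, G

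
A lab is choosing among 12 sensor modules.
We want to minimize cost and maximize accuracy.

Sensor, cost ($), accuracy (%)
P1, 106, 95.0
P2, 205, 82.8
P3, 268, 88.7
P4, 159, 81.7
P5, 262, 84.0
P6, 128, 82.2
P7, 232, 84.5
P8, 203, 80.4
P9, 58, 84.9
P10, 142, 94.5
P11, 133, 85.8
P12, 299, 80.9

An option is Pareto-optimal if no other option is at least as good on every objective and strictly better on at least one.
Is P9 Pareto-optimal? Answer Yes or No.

P1: worse on cost (106 vs 58).
P2: worse on cost (205 vs 58).
P3: worse on cost (268 vs 58).
P4: worse on cost (159 vs 58).
P5: worse on cost (262 vs 58).
P6: worse on cost (128 vs 58).
P7: worse on cost (232 vs 58).
P8: worse on cost (203 vs 58).
P10: worse on cost (142 vs 58).
P11: worse on cost (133 vs 58).
P12: worse on cost (299 vs 58).
No option is at least as good as P9 on every objective and strictly better on one.

Yes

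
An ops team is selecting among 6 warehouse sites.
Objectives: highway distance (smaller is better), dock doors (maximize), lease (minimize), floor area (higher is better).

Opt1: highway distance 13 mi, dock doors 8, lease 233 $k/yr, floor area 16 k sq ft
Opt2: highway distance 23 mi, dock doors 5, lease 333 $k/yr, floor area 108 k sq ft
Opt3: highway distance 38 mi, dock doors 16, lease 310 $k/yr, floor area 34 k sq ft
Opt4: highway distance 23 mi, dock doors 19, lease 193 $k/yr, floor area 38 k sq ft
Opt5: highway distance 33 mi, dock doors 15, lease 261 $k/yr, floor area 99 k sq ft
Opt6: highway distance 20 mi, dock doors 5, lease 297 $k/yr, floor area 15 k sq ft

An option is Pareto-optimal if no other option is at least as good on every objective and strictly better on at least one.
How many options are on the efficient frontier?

Opt1: not dominated (best highway distance).
Opt2: not dominated (best floor area).
Opt3: dominated by Opt4 (highway distance 23≤38, dock doors 19≥16, lease 193≤310, floor area 38≥34).
Opt4: not dominated (best dock doors).
Opt5: not dominated.
Opt6: dominated by Opt1 (highway distance 13≤20, dock doors 8≥5, lease 233≤297, floor area 16≥15).
Pareto-optimal: Opt1, Opt2, Opt4, Opt5 → 4.

4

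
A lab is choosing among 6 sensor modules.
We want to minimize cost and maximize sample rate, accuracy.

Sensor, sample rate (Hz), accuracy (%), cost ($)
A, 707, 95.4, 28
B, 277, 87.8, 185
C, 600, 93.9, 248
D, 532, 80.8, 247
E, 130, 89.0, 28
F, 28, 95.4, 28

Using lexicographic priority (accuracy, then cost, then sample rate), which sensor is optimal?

A

First maximize accuracy: best is 95.4, kept {A, F}.
Then minimize cost: best is 28, kept {A, F}.
Then maximize sample rate: best is 707, kept {A}.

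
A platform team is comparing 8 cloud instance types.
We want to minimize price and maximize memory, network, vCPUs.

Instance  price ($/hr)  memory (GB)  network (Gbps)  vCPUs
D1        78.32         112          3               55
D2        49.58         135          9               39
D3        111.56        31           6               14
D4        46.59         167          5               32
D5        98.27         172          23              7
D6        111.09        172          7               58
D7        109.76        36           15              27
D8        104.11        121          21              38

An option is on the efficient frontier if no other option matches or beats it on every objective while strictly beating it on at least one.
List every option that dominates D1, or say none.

D2: worse on vCPUs (39 vs 55).
D3: worse on price (111.56 vs 78.32).
D4: worse on vCPUs (32 vs 55).
D5: worse on price (98.27 vs 78.32).
D6: worse on price (111.09 vs 78.32).
D7: worse on price (109.76 vs 78.32).
D8: worse on price (104.11 vs 78.32).
No option dominates D1.

none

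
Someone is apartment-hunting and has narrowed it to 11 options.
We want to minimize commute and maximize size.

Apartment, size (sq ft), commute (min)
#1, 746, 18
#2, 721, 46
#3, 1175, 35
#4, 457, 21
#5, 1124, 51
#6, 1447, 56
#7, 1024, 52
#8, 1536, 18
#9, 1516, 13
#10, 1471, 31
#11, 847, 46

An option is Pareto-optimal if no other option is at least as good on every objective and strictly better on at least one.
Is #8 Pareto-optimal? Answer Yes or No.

#1: worse on size (746 vs 1536).
#2: worse on size (721 vs 1536).
#3: worse on size (1175 vs 1536).
#4: worse on size (457 vs 1536).
#5: worse on size (1124 vs 1536).
#6: worse on size (1447 vs 1536).
#7: worse on size (1024 vs 1536).
#9: worse on size (1516 vs 1536).
#10: worse on size (1471 vs 1536).
#11: worse on size (847 vs 1536).
No option is at least as good as #8 on every objective and strictly better on one.

Yes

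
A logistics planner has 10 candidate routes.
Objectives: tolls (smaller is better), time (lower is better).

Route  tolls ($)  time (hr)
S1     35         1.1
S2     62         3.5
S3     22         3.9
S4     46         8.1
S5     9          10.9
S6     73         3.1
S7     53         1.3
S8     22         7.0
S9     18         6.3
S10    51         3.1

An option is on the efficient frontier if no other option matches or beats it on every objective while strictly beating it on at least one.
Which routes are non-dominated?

S1: not dominated (best time).
S2: dominated by S1 (tolls 35≤62, time 1.1≤3.5).
S3: not dominated.
S4: dominated by S1 (tolls 35≤46, time 1.1≤8.1).
S5: not dominated (best tolls).
S6: dominated by S1 (tolls 35≤73, time 1.1≤3.1).
S7: dominated by S1 (tolls 35≤53, time 1.1≤1.3).
S8: dominated by S3 (tolls 22≤22, time 3.9≤7.0).
S9: not dominated.
S10: dominated by S1 (tolls 35≤51, time 1.1≤3.1).

S1, S3, S5, S9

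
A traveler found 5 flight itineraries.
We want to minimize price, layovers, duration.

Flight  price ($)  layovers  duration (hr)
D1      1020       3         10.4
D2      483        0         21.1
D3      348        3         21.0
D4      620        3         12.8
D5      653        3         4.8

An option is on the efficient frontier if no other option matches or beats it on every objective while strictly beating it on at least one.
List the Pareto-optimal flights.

D2, D3, D4, D5

D1: dominated by D5 (price 653≤1020, layovers 3≤3, duration 4.8≤10.4).
D2: not dominated (best layovers).
D3: not dominated (best price).
D4: not dominated.
D5: not dominated (best duration).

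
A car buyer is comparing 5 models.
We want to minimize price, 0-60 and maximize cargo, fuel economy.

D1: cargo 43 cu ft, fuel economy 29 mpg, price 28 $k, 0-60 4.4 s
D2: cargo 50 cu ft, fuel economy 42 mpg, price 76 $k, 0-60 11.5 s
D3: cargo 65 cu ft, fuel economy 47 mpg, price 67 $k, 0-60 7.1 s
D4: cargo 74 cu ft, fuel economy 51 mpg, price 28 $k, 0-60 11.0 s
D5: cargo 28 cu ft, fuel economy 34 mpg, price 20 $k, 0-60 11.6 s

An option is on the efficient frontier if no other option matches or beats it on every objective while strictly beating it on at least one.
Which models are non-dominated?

D1, D3, D4, D5

D1: not dominated (best 0-60).
D2: dominated by D3 (cargo 65≥50, fuel economy 47≥42, price 67≤76, 0-60 7.1≤11.5).
D3: not dominated.
D4: not dominated (best cargo).
D5: not dominated (best price).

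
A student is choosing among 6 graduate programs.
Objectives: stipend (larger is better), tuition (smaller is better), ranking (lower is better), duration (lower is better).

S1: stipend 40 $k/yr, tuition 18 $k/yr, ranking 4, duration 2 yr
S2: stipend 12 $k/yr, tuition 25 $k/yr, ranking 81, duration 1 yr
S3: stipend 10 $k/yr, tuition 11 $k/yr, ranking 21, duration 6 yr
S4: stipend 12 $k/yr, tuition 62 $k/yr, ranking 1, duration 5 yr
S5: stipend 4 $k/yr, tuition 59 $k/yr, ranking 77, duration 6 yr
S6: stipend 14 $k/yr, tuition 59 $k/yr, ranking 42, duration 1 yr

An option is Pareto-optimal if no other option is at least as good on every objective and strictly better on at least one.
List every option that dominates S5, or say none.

S1: stipend 40≥4, tuition 18≤59, ranking 4≤77, duration 2≤6 — dominates S5.
S3: stipend 10≥4, tuition 11≤59, ranking 21≤77, duration 6≤6 — dominates S5.
S6: stipend 14≥4, tuition 59≤59, ranking 42≤77, duration 1≤6 — dominates S5.
Others (S2, S4) are each worse than S5 on at least one objective.

S1, S3, S6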